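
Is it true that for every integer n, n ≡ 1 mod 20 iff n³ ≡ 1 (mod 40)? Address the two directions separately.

(→) This fails: take n = 21. Then 21 ≡ 1 (mod 20), but 21³ = 9261 ≡ 21 (mod 40), not 1.

(←) Conversely, the residues r modulo 40 with r³ ≡ 1 (mod 40) are exactly {1}, and each is ≡ 1 (mod 20).

Only the reverse direction holds.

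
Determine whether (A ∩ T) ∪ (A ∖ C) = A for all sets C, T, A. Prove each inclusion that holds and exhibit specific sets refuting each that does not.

(⊆) holds; (⊇) fails.

(⟹) Let x ∈ (A ∩ T) ∪ (A ∖ C). Then either x ∈ A and x ∉ C, T; or x ∈ T ∩ A and x ∉ C; or x ∈ C ∩ T ∩ A. In each case x ∈ A, so (A ∩ T) ∪ (A ∖ C) ⊆ A.

(⟸) This inclusion fails. Take C = {1}, T = ∅, A = {1}; then 1 ∈ A but 1 ∉ (A ∩ T) ∪ (A ∖ C).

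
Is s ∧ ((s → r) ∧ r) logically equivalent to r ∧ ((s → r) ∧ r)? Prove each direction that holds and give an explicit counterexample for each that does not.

(→) Assume the antecedent. If r is true, r ∧ ((s → r) ∧ r) reduces to true regardless of the other variables. If r is false, the antecedent cannot hold. Either way r ∧ ((s → r) ∧ r) holds.

(←) This fails. Under r = T, s = F, the left side is false but the right side is true.

The forward direction holds; the converse fails.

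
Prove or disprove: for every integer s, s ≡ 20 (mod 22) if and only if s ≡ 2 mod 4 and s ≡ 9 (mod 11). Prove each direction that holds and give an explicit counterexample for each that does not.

Only the reverse direction holds.

Converse. If s ≡ 2 (mod 4) and s ≡ 9 (mod 11), then by the Chinese remainder theorem s ≡ 42 (mod 44). Since 42 ≡ 20 (mod 22) and 22 ∣ 44, we get s ≡ 20 (mod 22).

Forward direction. This fails: s = 20 gives 20 ≡ 20 (mod 22) but 20 ≡ 0 (mod 4), so the conjunction on the right does not hold.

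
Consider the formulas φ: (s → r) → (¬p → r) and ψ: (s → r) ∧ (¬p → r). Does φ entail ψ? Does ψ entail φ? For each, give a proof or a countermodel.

Only the reverse direction holds.

[⇒] This fails. Under s = T, p = F, r = F, the left side is true but the right side is false.

[⇐] Assume the antecedent. If p is true, (s → r) → (¬p → r) reduces to true regardless of the other variables. If p is false, the antecedent forces (s = F, p = F, r = T) or (s = T, p = F, r = T), and (s → r) → (¬p → r) holds there. Either way (s → r) → (¬p → r) holds.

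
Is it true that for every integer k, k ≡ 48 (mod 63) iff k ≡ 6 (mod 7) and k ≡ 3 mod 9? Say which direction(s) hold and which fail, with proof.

Equivalent; both directions hold.

Forward direction. Suppose k ≡ 48 (mod 63); write k = 63j + 48. Since 7 ∣ 63, reducing mod 7 gives k ≡ 48 ≡ 6 (mod 7); since 9 ∣ 63, reducing mod 9 gives k ≡ 48 ≡ 3 (mod 9).

Converse. If k ≡ 6 (mod 7) and k ≡ 3 (mod 9), then by the Chinese remainder theorem k ≡ 48 (mod 63). This is exactly k ≡ 48 (mod 63).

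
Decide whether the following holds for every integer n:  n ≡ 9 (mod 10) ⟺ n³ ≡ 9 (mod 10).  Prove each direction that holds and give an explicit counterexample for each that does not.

Both directions hold; the statement is true.

(⇐) Suppose n³ ≡ 9 (mod 10). The only residue r in {0, …, 9} with r³ ≡ 9 (mod 10) is r = 9, so n ≡ 9 (mod 10).

(⇒) Suppose n ≡ 9 (mod 10). Write n = 10j + 9. Then (10j + 9)³ = 1000j³ + 2700j² + 2430j + 729 = 10(100j³ + 270j² + 243j + 72) + 9, so n³ ≡ 9 (mod 10).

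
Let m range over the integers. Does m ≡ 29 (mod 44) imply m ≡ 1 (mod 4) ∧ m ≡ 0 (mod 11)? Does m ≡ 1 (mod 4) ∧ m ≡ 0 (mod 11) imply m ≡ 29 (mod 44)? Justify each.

(⟹) This fails: m = 29 gives 29 ≡ 29 (mod 44) but 29 ≡ 7 (mod 11), so the conjunction on the right does not hold.

(⟸) This fails: m = 33 satisfies both congruences on the right (33 ≡ 1 mod 4 and 33 ≡ 0 mod 11) yet 33 ≡ 33 (mod 44), not 29.

Both directions fail.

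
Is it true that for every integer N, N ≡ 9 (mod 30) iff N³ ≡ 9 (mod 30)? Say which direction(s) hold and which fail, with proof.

Both implications hold.

Forward direction. Suppose N ≡ 9 (mod 30). Write N = 30j + 9. Then (30j + 9)³ = 27000j³ + 24300j² + 7290j + 729 = 30(900j³ + 810j² + 243j + 24) + 9, so N³ ≡ 9 (mod 30).

Converse. Suppose N³ ≡ 9 (mod 30). The only residue r in {0, …, 29} with r³ ≡ 9 (mod 30) is r = 9, so N ≡ 9 (mod 30).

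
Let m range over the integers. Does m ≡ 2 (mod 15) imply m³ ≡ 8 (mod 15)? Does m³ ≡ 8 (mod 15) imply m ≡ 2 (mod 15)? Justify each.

Both directions hold.

(→) Suppose m ≡ 2 (mod 15). Write m = 15j + 2. Then (15j + 2)³ = 3375j³ + 1350j² + 180j + 8 = 15(225j³ + 90j² + 12j) + 8, so m³ ≡ 8 (mod 15).

(←) Conversely, suppose m³ ≡ 8 (mod 15). The only residue r in {0, …, 14} with r³ ≡ 8 (mod 15) is r = 2, so m ≡ 2 (mod 15).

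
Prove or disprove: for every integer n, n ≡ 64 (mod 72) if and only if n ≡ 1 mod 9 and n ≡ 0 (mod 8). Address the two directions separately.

(⇒) Suppose n ≡ 64 (mod 72); write n = 72j + 64. Since 9 ∣ 72, reducing mod 9 gives n ≡ 64 ≡ 1 (mod 9); since 8 ∣ 72, reducing mod 8 gives n ≡ 64 ≡ 0 (mod 8).

(⇐) Conversely, if n ≡ 1 (mod 9) and n ≡ 0 (mod 8), then by the Chinese remainder theorem n ≡ 64 (mod 72). This is exactly n ≡ 64 (mod 72).

The biconditional holds.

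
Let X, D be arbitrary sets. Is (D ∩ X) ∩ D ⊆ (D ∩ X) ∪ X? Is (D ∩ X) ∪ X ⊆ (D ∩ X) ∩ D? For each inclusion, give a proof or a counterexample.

(⟹) Let x ∈ (D ∩ X) ∩ D. Then x ∈ X ∩ D, from which x ∈ (D ∩ X) ∪ X.

(⟸) This inclusion fails. Take X = {1}, D = ∅; then 1 ∈ (D ∩ X) ∪ X but 1 ∉ (D ∩ X) ∩ D.

Only the forward inclusion holds.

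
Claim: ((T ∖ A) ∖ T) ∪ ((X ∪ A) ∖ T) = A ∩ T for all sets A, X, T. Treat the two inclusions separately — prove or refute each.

Neither inclusion holds.

(⊆) This inclusion fails. Take A = {1}, X = ∅, T = ∅; then 1 ∈ ((T ∖ A) ∖ T) ∪ ((X ∪ A) ∖ T) but 1 ∉ A ∩ T.

(⊇) This inclusion fails. Take A = {1}, X = ∅, T = {1}; then 1 ∈ A ∩ T but 1 ∉ ((T ∖ A) ∖ T) ∪ ((X ∪ A) ∖ T).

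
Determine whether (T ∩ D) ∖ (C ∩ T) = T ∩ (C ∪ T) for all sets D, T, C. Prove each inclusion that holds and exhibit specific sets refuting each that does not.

(⊆) Let x ∈ (T ∩ D) ∖ (C ∩ T). Then x ∈ D ∩ T and x ∉ C, from which x ∈ T ∩ (C ∪ T).

(⊇) This inclusion fails. Take D = ∅, T = {1}, C = ∅; then 1 ∈ T ∩ (C ∪ T) but 1 ∉ (T ∩ D) ∖ (C ∩ T).

(⊆) holds; (⊇) fails.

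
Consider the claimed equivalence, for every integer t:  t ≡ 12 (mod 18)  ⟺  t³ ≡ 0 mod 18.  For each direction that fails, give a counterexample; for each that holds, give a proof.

The forward direction holds; the converse fails.

(⟹) Suppose t ≡ 12 (mod 18). Write t = 18j + 12. Then (18j + 12)³ = 5832j³ + 11664j² + 7776j + 1728 = 18(324j³ + 648j² + 432j + 96) + 0, so t³ ≡ 0 (mod 18).

(⟸) This fails: take t = 0. Then 0³ = 0 ≡ 0 (mod 18), yet 0 ≡ 0 (mod 18), not 12.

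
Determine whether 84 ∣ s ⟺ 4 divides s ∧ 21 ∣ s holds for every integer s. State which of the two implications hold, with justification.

Equivalent; both directions hold.

(→) If 84 ∣ s, write s = 84q. Since 84 = 21·4, s = 4·(21q), so 4 ∣ s; and since 84 = 4·21, s = 21·(4q), so 21 ∣ s.

(←) Suppose 4 ∣ s and 21 ∣ s. Any common multiple of 4 and 21 is a multiple of their lcm; here gcd(4, 21) = 1, so lcm(4, 21) = 4·21 = 84, so 84 ∣ s.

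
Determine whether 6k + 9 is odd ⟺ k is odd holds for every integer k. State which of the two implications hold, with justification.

Converse. Suppose k is odd. Since 6 is even, 6k is even for every k, so 6k + 9 has the same parity as 9, which is odd. Hence 6k + 9 is odd.

Forward direction. This fails: take k = 2. Then 6k + 9 = 21, which is odd, yet k = 2 is even, not odd.

Not equivalent: only (⇐) holds.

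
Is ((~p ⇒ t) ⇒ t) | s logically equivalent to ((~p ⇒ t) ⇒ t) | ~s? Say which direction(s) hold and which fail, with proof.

Neither implication holds.

(⇒) This fails. Under t = F, p = T, s = T, the left side is true but the right side is false.

(⇐) This fails. Under t = F, p = T, s = F, the left side is false but the right side is true.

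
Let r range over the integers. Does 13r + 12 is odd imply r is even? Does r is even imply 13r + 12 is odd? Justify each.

[⇒] This fails: r = 1 gives 13r + 12 = 25, which is odd, but 1 is odd, not even.

[⇐] This also fails: r = 0 is even, but 13r + 12 = 12 is even, not odd.

Neither direction holds.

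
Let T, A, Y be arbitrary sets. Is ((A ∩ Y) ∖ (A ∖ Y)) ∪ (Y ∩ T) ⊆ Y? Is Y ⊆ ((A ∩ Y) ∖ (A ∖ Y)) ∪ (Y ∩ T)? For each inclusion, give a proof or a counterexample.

(⊆) Let x ∈ ((A ∩ Y) ∖ (A ∖ Y)) ∪ (Y ∩ T). Then either x ∈ T ∩ Y and x ∉ A; or x ∈ A ∩ Y and x ∉ T; or x ∈ T ∩ A ∩ Y. In each case x ∈ Y, so ((A ∩ Y) ∖ (A ∖ Y)) ∪ (Y ∩ T) ⊆ Y.

(⊇) This inclusion fails. Take T = ∅, A = ∅, Y = {1}; then 1 ∈ Y but 1 ∉ ((A ∩ Y) ∖ (A ∖ Y)) ∪ (Y ∩ T).

The sets are not equal: only the forward inclusion holds.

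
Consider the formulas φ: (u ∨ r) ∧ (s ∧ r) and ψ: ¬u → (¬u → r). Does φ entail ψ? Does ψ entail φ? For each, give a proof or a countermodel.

The forward direction holds; the converse fails.

[⇒] Assume the antecedent. If s is true, the antecedent forces (s = T, u = F, r = T) or (s = T, u = T, r = T), and ¬u → (¬u → r) holds there. If s is false, the antecedent cannot hold. Either way ¬u → (¬u → r) holds.

[⇐] This fails. Under s = F, u = T, r = F, the left side is false but the right side is true.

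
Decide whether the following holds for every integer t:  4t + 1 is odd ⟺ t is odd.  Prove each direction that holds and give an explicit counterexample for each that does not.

Not equivalent: only (⇐) holds.

(⇐) Suppose t is odd. Since 4 is even, 4t is even for every t, so 4t + 1 has the same parity as 1, which is odd. Hence 4t + 1 is odd.

(⇒) This fails: take t = 6. Then 4t + 1 = 25, which is odd, yet t = 6 is even, not odd.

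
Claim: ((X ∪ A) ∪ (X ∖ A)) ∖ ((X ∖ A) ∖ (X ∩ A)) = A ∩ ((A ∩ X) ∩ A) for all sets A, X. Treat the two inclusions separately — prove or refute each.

Only the reverse inclusion holds.

(⟹) This inclusion fails. Take A = {1}, X = ∅; then 1 ∈ ((X ∪ A) ∪ (X ∖ A)) ∖ ((X ∖ A) ∖ (X ∩ A)) but 1 ∉ A ∩ ((A ∩ X) ∩ A).

(⟸) Let x ∈ A ∩ ((A ∩ X) ∩ A). Then x ∈ A ∩ X, from which x ∈ ((X ∪ A) ∪ (X ∖ A)) ∖ ((X ∖ A) ∖ (X ∩ A)).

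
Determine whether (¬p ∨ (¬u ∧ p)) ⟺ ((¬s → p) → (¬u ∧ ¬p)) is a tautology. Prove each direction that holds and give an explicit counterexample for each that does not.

(⇒) fails; (⇐) holds.

(→) This fails. Under u = F, p = T, s = F, the left side is true but the right side is false.

(←) Assume the antecedent. If u is true, the antecedent forces (u = T, p = F, s = F), and ¬p ∨ (¬u ∧ p) holds there. If u is false, ¬p ∨ (¬u ∧ p) reduces to true regardless of the other variables. Either way ¬p ∨ (¬u ∧ p) holds.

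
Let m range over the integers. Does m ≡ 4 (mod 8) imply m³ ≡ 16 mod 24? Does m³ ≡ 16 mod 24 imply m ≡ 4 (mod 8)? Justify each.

Neither implication holds.

[⇒] This fails: take m = 12. Then 12 ≡ 4 (mod 8), but 12³ = 1728 ≡ 0 (mod 24), not 16.

[⇐] This fails: take m = 10. Then 10³ = 1000 ≡ 16 (mod 24), yet 10 ≡ 2 (mod 8), not 4.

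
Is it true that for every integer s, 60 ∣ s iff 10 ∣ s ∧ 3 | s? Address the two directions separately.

(⇒) holds; (⇐) fails.

(⇒) If 60 ∣ s, write s = 60q. Since 60 = 6·10, s = 10·(6q), so 10 ∣ s; and since 60 = 20·3, s = 3·(20q), so 3 ∣ s.

(⇐) This fails: take s = 30. Both 10 ∣ 30 and 3 ∣ 30, yet 30 is not a multiple of 60 (since 30 = 0·60 + 30), so 60 ∤ 30.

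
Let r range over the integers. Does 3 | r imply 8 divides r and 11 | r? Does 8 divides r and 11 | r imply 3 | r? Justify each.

Both directions fail.

(→) This fails: take r = 3. Certainly 3 ∣ 3, but 8 ∤ 3.

(←) This fails: take r = 88. Both 8 ∣ 88 and 11 ∣ 88, yet 88 is not a multiple of 3 (since 88 = 29·3 + 1), so 3 ∤ 88.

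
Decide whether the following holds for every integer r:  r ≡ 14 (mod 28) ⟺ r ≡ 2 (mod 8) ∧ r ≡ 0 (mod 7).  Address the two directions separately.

(⇒) This fails: r = 14 gives 14 ≡ 14 (mod 28) but 14 ≡ 6 (mod 8), so the conjunction on the right does not hold.

(⇐) Conversely, if r ≡ 2 (mod 8) and r ≡ 0 (mod 7), then by the Chinese remainder theorem r ≡ 42 (mod 56). Since 42 ≡ 14 (mod 28) and 28 ∣ 56, we get r ≡ 14 (mod 28).

Only the reverse direction holds.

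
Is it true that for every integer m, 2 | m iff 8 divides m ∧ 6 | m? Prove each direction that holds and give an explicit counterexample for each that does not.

The forward direction fails; the converse holds.

(⟸) Suppose 8 ∣ m and 6 ∣ m. Any common multiple of 8 and 6 is a multiple of their lcm; here lcm(8, 6) = 8·6/gcd(8, 6) = 48/2 = 24, so 24 ∣ m. Since 2 ∣ 24, it follows that 2 ∣ m.

(⟹) This fails: take m = 2. Certainly 2 ∣ 2, but 8 ∤ 2.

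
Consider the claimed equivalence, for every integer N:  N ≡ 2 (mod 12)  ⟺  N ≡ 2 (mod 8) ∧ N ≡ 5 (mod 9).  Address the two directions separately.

[⇒] This fails: N = 2 gives 2 ≡ 2 (mod 12) but 2 ≡ 2 (mod 9), so the conjunction on the right does not hold.

[⇐] Conversely, if N ≡ 2 (mod 8) and N ≡ 5 (mod 9), then by the Chinese remainder theorem N ≡ 50 (mod 72). Since 50 ≡ 2 (mod 12) and 12 ∣ 72, we get N ≡ 2 (mod 12).

Only the reverse direction holds.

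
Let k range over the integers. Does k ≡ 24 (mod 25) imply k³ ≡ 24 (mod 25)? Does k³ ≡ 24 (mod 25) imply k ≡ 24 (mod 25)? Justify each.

(→) Suppose k ≡ 24 (mod 25). Write k = 25j + 24. Then (25j + 24)³ = 15625j³ + 45000j² + 43200j + 13824 = 25(625j³ + 1800j² + 1728j + 552) + 24, so k³ ≡ 24 (mod 25).

(←) Conversely, suppose k³ ≡ 24 (mod 25). The only residue r in {0, …, 24} with r³ ≡ 24 (mod 25) is r = 24, so k ≡ 24 (mod 25).

Equivalent; both directions hold.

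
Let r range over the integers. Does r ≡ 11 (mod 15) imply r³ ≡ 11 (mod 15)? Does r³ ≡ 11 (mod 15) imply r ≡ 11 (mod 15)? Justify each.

The biconditional holds.

(⇒) Suppose r ≡ 11 (mod 15). Write r = 15j + 11. Then (15j + 11)³ = 3375j³ + 7425j² + 5445j + 1331 = 15(225j³ + 495j² + 363j + 88) + 11, so r³ ≡ 11 (mod 15).

(⇐) Conversely, suppose r³ ≡ 11 (mod 15). The only residue r in {0, …, 14} with r³ ≡ 11 (mod 15) is r = 11, so r ≡ 11 (mod 15).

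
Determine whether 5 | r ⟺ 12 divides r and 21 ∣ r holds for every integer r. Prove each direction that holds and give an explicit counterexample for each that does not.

Both directions fail.

(⇒) This fails: take r = 5. Certainly 5 ∣ 5, but 12 ∤ 5.

(⇐) This fails: take r = 84. Both 12 ∣ 84 and 21 ∣ 84, yet 84 is not a multiple of 5 (since 84 = 16·5 + 4), so 5 ∤ 84.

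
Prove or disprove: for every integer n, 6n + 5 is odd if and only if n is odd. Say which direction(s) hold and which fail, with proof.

[⇒] This fails: take n = 6. Then 6n + 5 = 41, which is odd, yet n = 6 is even, not odd.

[⇐] Suppose n is odd. Since 6 is even, 6n is even for every n, so 6n + 5 has the same parity as 5, which is odd. Hence 6n + 5 is odd.

(⇒) fails; (⇐) holds.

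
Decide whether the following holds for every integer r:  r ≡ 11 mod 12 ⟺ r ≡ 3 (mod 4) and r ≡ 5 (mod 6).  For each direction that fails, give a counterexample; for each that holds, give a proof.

Equivalent; both directions hold.

(←) If r ≡ 3 (mod 4) and r ≡ 5 (mod 6), then by the Chinese remainder theorem r ≡ 11 (mod 12). This is exactly r ≡ 11 (mod 12).

(→) Suppose r ≡ 11 (mod 12); write r = 12j + 11. Since 4 ∣ 12, reducing mod 4 gives r ≡ 11 ≡ 3 (mod 4); since 6 ∣ 12, reducing mod 6 gives r ≡ 11 ≡ 5 (mod 6).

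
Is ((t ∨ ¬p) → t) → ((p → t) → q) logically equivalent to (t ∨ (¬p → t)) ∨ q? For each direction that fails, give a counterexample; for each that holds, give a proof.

Neither implication holds.

(⇒) This fails. Under q = F, p = F, t = F, the left side is true but the right side is false.

(⇐) This fails. Under q = F, p = F, t = T, the left side is false but the right side is true.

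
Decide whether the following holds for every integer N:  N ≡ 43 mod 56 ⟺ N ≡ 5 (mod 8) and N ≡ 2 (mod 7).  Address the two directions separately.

(⇒) This fails: N = 43 gives 43 ≡ 43 (mod 56) but 43 ≡ 3 (mod 8), so the conjunction on the right does not hold.

(⇐) This fails: N = 37 satisfies both congruences on the right (37 ≡ 5 mod 8 and 37 ≡ 2 mod 7) yet 37 ≡ 37 (mod 56), not 43.

Neither implication holds.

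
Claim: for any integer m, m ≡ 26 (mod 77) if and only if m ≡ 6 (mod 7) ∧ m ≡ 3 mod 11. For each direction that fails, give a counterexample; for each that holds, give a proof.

Neither implication holds.

(⟹) This fails: m = 26 gives 26 ≡ 26 (mod 77) but 26 ≡ 5 (mod 7), so the conjunction on the right does not hold.

(⟸) This fails: m = 69 satisfies both congruences on the right (69 ≡ 6 mod 7 and 69 ≡ 3 mod 11) yet 69 ≡ 69 (mod 77), not 26.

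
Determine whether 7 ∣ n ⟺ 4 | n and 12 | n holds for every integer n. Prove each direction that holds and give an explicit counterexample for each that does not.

(⟹) This fails: take n = 7. Certainly 7 ∣ 7, but 4 ∤ 7.

(⟸) This fails: take n = 12. Both 4 ∣ 12 and 12 ∣ 12, yet 12 is not a multiple of 7 (since 12 = 1·7 + 5), so 7 ∤ 12.

Neither direction holds.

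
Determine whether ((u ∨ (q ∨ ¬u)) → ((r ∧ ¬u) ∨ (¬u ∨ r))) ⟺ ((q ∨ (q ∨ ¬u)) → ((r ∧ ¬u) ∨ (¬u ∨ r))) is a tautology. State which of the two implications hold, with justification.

Forward direction. Assume the antecedent. If r is true, the consequent reduces to true regardless of the other variables. If r is false, the antecedent forces (r = F, q = F, u = F) or (r = F, q = T, u = F), and the consequent holds there. Either way the consequent holds.

Converse. This fails. Under r = F, q = F, u = T, the left side is false but the right side is true.

Only the forward implication holds.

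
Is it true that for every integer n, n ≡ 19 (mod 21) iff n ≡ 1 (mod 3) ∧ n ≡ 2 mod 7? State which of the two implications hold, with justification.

Both directions fail.

(→) This fails: n = 19 gives 19 ≡ 19 (mod 21) but 19 ≡ 5 (mod 7), so the conjunction on the right does not hold.

(←) This fails: n = 16 satisfies both congruences on the right (16 ≡ 1 mod 3 and 16 ≡ 2 mod 7) yet 16 ≡ 16 (mod 21), not 19.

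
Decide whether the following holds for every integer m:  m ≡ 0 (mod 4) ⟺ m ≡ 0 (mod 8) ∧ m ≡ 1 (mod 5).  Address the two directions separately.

The forward direction fails; the converse holds.

Forward direction. This fails: m = 0 gives 0 ≡ 0 (mod 4) but 0 ≡ 0 (mod 5), so the conjunction on the right does not hold.

Converse. If m ≡ 0 (mod 8) and m ≡ 1 (mod 5), then by the Chinese remainder theorem m ≡ 16 (mod 40). Since 16 ≡ 0 (mod 4) and 4 ∣ 40, we get m ≡ 0 (mod 4).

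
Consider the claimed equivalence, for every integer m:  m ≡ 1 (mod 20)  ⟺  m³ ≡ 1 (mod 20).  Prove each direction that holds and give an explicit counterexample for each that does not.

(⟸) Suppose m³ ≡ 1 (mod 20). The only residue r in {0, …, 19} with r³ ≡ 1 (mod 20) is r = 1, so m ≡ 1 (mod 20).

(⟹) Suppose m ≡ 1 (mod 20). Write m = 20j + 1. Then (20j + 1)³ = 8000j³ + 1200j² + 60j + 1 = 20(400j³ + 60j² + 3j) + 1, so m³ ≡ 1 (mod 20).

The biconditional holds.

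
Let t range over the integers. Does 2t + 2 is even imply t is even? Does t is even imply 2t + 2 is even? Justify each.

Not equivalent: only (⇐) holds.

[⇒] This fails: take t = 7. Then 2t + 2 = 16, which is even, yet t = 7 is odd, not even.

[⇐] Suppose t is even. Since 2 is even, 2t is even for every t, so 2t + 2 has the same parity as 2, which is even. Hence 2t + 2 is even.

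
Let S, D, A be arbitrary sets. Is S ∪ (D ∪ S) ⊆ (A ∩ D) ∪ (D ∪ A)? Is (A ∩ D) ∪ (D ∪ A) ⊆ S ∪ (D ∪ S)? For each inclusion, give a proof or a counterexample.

(⊆) fails and (⊇) fails.

(⟹) This inclusion fails. Take S = {1}, D = ∅, A = ∅; then 1 ∈ S ∪ (D ∪ S) but 1 ∉ (A ∩ D) ∪ (D ∪ A).

(⟸) This inclusion fails. Take S = ∅, D = ∅, A = {1}; then 1 ∈ (A ∩ D) ∪ (D ∪ A) but 1 ∉ S ∪ (D ∪ S).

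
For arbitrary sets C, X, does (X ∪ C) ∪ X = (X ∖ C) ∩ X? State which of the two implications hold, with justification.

(⊆) fails; (⊇) holds.

Forward inclusion. This inclusion fails. Take C = {1}, X = ∅; then 1 ∈ (X ∪ C) ∪ X but 1 ∉ (X ∖ C) ∩ X.

Reverse inclusion. Let x ∈ (X ∖ C) ∩ X. Then x ∈ X and x ∉ C, from which x ∈ (X ∪ C) ∪ X.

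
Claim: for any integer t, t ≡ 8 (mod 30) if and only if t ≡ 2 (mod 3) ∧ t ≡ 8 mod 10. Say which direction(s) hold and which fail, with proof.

Both directions hold; the statement is true.

Forward direction. Suppose t ≡ 8 (mod 30); write t = 30j + 8. Since 3 ∣ 30, reducing mod 3 gives t ≡ 8 ≡ 2 (mod 3); since 10 ∣ 30, reducing mod 10 gives t ≡ 8 (mod 10).

Converse. If t ≡ 2 (mod 3) and t ≡ 8 (mod 10), then by the Chinese remainder theorem t ≡ 8 (mod 30). This is exactly t ≡ 8 (mod 30).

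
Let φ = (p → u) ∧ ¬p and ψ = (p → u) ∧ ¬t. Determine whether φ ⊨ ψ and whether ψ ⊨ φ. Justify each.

(⇒) fails and (⇐) fails.

Forward direction. This fails. Under t = T, p = F, u = F, the left side is true but the right side is false.

Converse. This fails. Under t = F, p = T, u = T, the left side is false but the right side is true.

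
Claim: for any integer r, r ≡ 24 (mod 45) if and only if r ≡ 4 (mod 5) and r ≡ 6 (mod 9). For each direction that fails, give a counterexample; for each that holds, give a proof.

[⇒] Suppose r ≡ 24 (mod 45); write r = 45j + 24. Since 5 ∣ 45, reducing mod 5 gives r ≡ 24 ≡ 4 (mod 5); since 9 ∣ 45, reducing mod 9 gives r ≡ 24 ≡ 6 (mod 9).

[⇐] Conversely, if r ≡ 4 (mod 5) and r ≡ 6 (mod 9), then by the Chinese remainder theorem r ≡ 24 (mod 45). This is exactly r ≡ 24 (mod 45).

Both directions hold; the statement is true.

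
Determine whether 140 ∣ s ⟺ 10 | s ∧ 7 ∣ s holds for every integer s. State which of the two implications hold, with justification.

Only the forward direction holds.

Forward direction. If 140 ∣ s, write s = 140q. Since 140 = 14·10, s = 10·(14q), so 10 ∣ s; and since 140 = 20·7, s = 7·(20q), so 7 ∣ s.

Converse. This fails: take s = 70. Both 10 ∣ 70 and 7 ∣ 70, yet 70 is not a multiple of 140 (since 70 = 0·140 + 70), so 140 ∤ 70.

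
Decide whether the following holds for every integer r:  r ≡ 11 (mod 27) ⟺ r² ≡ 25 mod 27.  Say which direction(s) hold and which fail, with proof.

(⇒) fails and (⇐) fails.

Forward direction. This fails: take r = 11. Then 11 ≡ 11 (mod 27), but 11² = 121 ≡ 13 (mod 27), not 25.

Converse. This fails: take r = 5. Then 5² = 25 ≡ 25 (mod 27), yet 5 ≡ 5 (mod 27), not 11.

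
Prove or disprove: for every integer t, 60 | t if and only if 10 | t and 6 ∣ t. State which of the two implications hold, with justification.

[⇐] This fails: take t = 30. Both 10 ∣ 30 and 6 ∣ 30, yet 30 is not a multiple of 60 (since 30 = 0·60 + 30), so 60 ∤ 30.

[⇒] If 60 ∣ t, write t = 60q. Since 60 = 6·10, t = 10·(6q), so 10 ∣ t; and since 60 = 10·6, t = 6·(10q), so 6 ∣ t.

Only the forward direction holds.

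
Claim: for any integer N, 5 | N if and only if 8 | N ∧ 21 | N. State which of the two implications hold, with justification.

Neither implication holds.

Forward direction. This fails: take N = 5. Certainly 5 ∣ 5, but 8 ∤ 5.

Converse. This fails: take N = 168. Both 8 ∣ 168 and 21 ∣ 168, yet 168 is not a multiple of 5 (since 168 = 33·5 + 3), so 5 ∤ 168.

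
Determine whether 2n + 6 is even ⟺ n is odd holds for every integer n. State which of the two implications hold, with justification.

Converse. Suppose n is odd. Since 2 is even, 2n is even for every n, so 2n + 6 has the same parity as 6, which is even. Hence 2n + 6 is even.

Forward direction. This fails: take n = 4. Then 2n + 6 = 14, which is even, yet n = 4 is even, not odd.

Not equivalent: only (⇐) holds.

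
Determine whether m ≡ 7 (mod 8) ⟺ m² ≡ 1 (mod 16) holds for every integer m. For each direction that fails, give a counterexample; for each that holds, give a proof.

[⇒] Suppose m ≡ 7 (mod 8). Working modulo 16, m ∈ {7, 15}; for each such r, r² ≡ 1 (mod 16).

[⇐] This fails: take m = 1. Then 1² = 1 ≡ 1 (mod 16), yet 1 ≡ 1 (mod 8), not 7.

Only the forward implication holds.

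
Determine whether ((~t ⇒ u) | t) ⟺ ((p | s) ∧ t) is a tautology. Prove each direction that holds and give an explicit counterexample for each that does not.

Only the converse holds.

Forward direction. This fails. Under p = F, t = T, u = F, s = F, the left side is true but the right side is false.

Converse. Assume the antecedent. If t is true, (~t ⇒ u) | t reduces to true regardless of the other variables. If t is false, the antecedent cannot hold. Either way (~t ⇒ u) | t holds.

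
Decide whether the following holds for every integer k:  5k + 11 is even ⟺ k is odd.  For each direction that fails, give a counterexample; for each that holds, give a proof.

Equivalent; both directions hold.

(⇒) Suppose 5k + 11 is even. Since 5 is odd, 5k and k have the same parity, so 5k + 11 ≡ k + 11 (mod 2). As 11 is odd, 5k + 11 is even exactly when k is odd. Thus k is odd.

(⇐) Conversely, suppose k is odd; write k = 2j + 1. Then 5k + 11 = 5·(2j + 1) + 11 = 2·5j + 16, which is even.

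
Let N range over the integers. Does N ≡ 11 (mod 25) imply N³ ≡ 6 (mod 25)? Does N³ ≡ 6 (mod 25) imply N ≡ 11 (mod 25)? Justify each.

(⇐) Suppose N³ ≡ 6 (mod 25). The only residue r in {0, …, 24} with r³ ≡ 6 (mod 25) is r = 11, so N ≡ 11 (mod 25).

(⇒) Suppose N ≡ 11 (mod 25). Write N = 25j + 11. Then (25j + 11)³ = 15625j³ + 20625j² + 9075j + 1331 = 25(625j³ + 825j² + 363j + 53) + 6, so N³ ≡ 6 (mod 25).

Both directions hold.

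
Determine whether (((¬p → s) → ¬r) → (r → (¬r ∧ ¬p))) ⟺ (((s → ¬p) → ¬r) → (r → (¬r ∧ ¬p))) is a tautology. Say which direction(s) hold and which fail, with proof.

Neither direction holds.

[⇒] This fails. Under p = T, s = T, r = T, the left side is true but the right side is false.

[⇐] This fails. Under p = F, s = F, r = T, the left side is false but the right side is true.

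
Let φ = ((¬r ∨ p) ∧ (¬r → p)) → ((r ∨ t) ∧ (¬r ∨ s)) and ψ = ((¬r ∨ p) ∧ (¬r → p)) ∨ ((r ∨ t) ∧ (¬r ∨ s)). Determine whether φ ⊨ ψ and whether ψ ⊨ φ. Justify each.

(⇒) fails and (⇐) fails.

[⇒] This fails. Under t = F, r = F, p = F, s = F, the left side is true but the right side is false.

[⇐] This fails. Under t = F, r = F, p = T, s = F, the left side is false but the right side is true.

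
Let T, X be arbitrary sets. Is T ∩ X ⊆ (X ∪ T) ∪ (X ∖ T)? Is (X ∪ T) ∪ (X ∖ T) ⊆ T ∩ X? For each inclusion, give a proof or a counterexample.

The sets are not equal: only the forward inclusion holds.

Forward inclusion. Let x ∈ T ∩ X. Then x ∈ T ∩ X, from which x ∈ (X ∪ T) ∪ (X ∖ T).

Reverse inclusion. This inclusion fails. Take T = {1}, X = ∅; then 1 ∈ (X ∪ T) ∪ (X ∖ T) but 1 ∉ T ∩ X.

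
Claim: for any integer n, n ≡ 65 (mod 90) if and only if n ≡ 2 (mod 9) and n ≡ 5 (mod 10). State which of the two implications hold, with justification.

Both directions hold.

(⟸) If n ≡ 2 (mod 9) and n ≡ 5 (mod 10), then by the Chinese remainder theorem n ≡ 65 (mod 90). This is exactly n ≡ 65 (mod 90).

(⟹) Suppose n ≡ 65 (mod 90); write n = 90j + 65. Since 9 ∣ 90, reducing mod 9 gives n ≡ 65 ≡ 2 (mod 9); since 10 ∣ 90, reducing mod 10 gives n ≡ 65 ≡ 5 (mod 10).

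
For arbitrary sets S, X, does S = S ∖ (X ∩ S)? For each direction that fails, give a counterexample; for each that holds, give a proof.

(⊆) fails; (⊇) holds.

(⟹) This inclusion fails. Take S = {1}, X = {1}; then 1 ∈ S but 1 ∉ S ∖ (X ∩ S).

(⟸) Let x ∈ S ∖ (X ∩ S). Then x ∈ S and x ∉ X, from which x ∈ S.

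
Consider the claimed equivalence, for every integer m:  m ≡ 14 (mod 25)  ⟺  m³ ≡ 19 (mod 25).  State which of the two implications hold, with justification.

(→) Suppose m ≡ 14 (mod 25). Write m = 25j + 14. Then (25j + 14)³ = 15625j³ + 26250j² + 14700j + 2744 = 25(625j³ + 1050j² + 588j + 109) + 19, so m³ ≡ 19 (mod 25).

(←) Conversely, suppose m³ ≡ 19 (mod 25). The only residue r in {0, …, 24} with r³ ≡ 19 (mod 25) is r = 14, so m ≡ 14 (mod 25).

Equivalent; both directions hold.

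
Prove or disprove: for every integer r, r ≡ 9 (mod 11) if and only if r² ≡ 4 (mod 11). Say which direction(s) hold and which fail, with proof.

[⇒] Suppose r ≡ 9 (mod 11). Write r = 11j + 9. Then (11j + 9)² = 121j² + 198j + 81 = 11(11j² + 18j + 7) + 4, so r² ≡ 4 (mod 11).

[⇐] This fails: take r = 2. Then 2² = 4 ≡ 4 (mod 11), yet 2 ≡ 2 (mod 11), not 9.

Not equivalent: only (⇒) holds.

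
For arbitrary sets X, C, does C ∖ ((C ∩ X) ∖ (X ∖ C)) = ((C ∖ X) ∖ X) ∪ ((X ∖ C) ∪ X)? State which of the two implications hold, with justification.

(⊆) holds; (⊇) fails.

(⊆) Let x ∈ C ∖ ((C ∩ X) ∖ (X ∖ C)). Then x ∈ C and x ∉ X, from which x ∈ ((C ∖ X) ∖ X) ∪ ((X ∖ C) ∪ X).

(⊇) This inclusion fails. Take X = {1}, C = ∅; then 1 ∈ ((C ∖ X) ∖ X) ∪ ((X ∖ C) ∪ X) but 1 ∉ C ∖ ((C ∩ X) ∖ (X ∖ C)).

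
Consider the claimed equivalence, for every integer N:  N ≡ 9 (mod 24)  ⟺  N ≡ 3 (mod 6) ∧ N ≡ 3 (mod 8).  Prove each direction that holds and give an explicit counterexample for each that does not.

Neither implication holds.

Forward direction. This fails: N = 9 gives 9 ≡ 9 (mod 24) but 9 ≡ 1 (mod 8), so the conjunction on the right does not hold.

Converse. This fails: N = 3 satisfies both congruences on the right (3 ≡ 3 mod 6 and 3 ≡ 3 mod 8) yet 3 ≡ 3 (mod 24), not 9.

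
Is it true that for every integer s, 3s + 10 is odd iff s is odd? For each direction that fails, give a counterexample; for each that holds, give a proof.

(←) Suppose s is odd; write s = 2j + 1. Then 3s + 10 = 3·(2j + 1) + 10 = 2·3j + 13, which is odd.

(→) Suppose 3s + 10 is odd. Since 3 is odd, 3s and s have the same parity, so 3s + 10 ≡ s + 10 (mod 2). As 10 is even, 3s + 10 is odd exactly when s is odd. Thus s is odd.

Both directions hold.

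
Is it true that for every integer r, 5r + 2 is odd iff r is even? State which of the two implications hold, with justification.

(⇒) This fails: r = 5 gives 5r + 2 = 27, which is odd, but 5 is odd, not even.

(⇐) This also fails: r = 4 is even, but 5r + 2 = 22 is even, not odd.

Neither direction holds.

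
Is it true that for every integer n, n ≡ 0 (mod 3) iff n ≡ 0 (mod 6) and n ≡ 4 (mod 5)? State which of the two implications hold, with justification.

(⇒) fails; (⇐) holds.

[⇒] This fails: n = 0 gives 0 ≡ 0 (mod 3) but 0 ≡ 0 (mod 5), so the conjunction on the right does not hold.

[⇐] Conversely, if n ≡ 0 (mod 6) and n ≡ 4 (mod 5), then by the Chinese remainder theorem n ≡ 24 (mod 30). Since 24 ≡ 0 (mod 3) and 3 ∣ 30, we get n ≡ 0 (mod 3).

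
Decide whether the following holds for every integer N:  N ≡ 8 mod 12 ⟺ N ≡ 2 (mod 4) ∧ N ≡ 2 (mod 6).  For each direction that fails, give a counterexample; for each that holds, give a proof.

Neither direction holds.

(⟹) This fails: N = 8 gives 8 ≡ 8 (mod 12) but 8 ≡ 0 (mod 4), so the conjunction on the right does not hold.

(⟸) This fails: N = 2 satisfies both congruences on the right (2 ≡ 2 mod 4 and 2 ≡ 2 mod 6) yet 2 ≡ 2 (mod 12), not 8.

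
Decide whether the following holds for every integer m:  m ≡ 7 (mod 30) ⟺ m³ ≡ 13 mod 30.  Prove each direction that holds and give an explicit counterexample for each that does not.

[⇒] Suppose m ≡ 7 (mod 30). Write m = 30j + 7. Then (30j + 7)³ = 27000j³ + 18900j² + 4410j + 343 = 30(900j³ + 630j² + 147j + 11) + 13, so m³ ≡ 13 (mod 30).

[⇐] Conversely, suppose m³ ≡ 13 (mod 30). The only residue r in {0, …, 29} with r³ ≡ 13 (mod 30) is r = 7, so m ≡ 7 (mod 30).

The biconditional holds.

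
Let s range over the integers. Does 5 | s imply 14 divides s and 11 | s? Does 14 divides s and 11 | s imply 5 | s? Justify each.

(⇒) fails and (⇐) fails.

(⟹) This fails: take s = 5. Certainly 5 ∣ 5, but 14 ∤ 5.

(⟸) This fails: take s = 154. Both 14 ∣ 154 and 11 ∣ 154, yet 154 is not a multiple of 5 (since 154 = 30·5 + 4), so 5 ∤ 154.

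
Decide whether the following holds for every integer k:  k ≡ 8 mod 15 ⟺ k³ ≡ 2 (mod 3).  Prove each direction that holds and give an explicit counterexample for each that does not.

Forward direction. Suppose k ≡ 8 (mod 15). Then k³ ≡ 8³ = 512 (mod 15), and since 3 ∣ 15, also k³ ≡ 2 (mod 3).

Converse. This fails: take k = 2. Then 2³ = 8 ≡ 2 (mod 3), yet 2 ≡ 2 (mod 15), not 8.

The forward direction holds; the converse fails.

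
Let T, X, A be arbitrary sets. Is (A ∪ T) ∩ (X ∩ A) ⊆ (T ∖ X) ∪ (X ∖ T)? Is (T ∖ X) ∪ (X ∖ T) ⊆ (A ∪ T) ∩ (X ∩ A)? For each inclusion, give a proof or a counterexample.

(⟹) This inclusion fails. Take T = {1}, X = {1}, A = {1}; then 1 ∈ (A ∪ T) ∩ (X ∩ A) but 1 ∉ (T ∖ X) ∪ (X ∖ T).

(⟸) This inclusion fails. Take T = {1}, X = ∅, A = ∅; then 1 ∈ (T ∖ X) ∪ (X ∖ T) but 1 ∉ (A ∪ T) ∩ (X ∩ A).

Neither inclusion holds.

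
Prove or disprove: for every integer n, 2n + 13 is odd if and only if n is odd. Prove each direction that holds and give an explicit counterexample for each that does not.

[⇒] This fails: take n = 2. Then 2n + 13 = 17, which is odd, yet n = 2 is even, not odd.

[⇐] Suppose n is odd. Since 2 is even, 2n is even for every n, so 2n + 13 has the same parity as 13, which is odd. Hence 2n + 13 is odd.

Only the converse holds.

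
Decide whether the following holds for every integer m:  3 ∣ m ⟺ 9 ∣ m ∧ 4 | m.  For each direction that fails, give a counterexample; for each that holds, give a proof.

[⇒] This fails: take m = 3. Certainly 3 ∣ 3, but 9 ∤ 3.

[⇐] Suppose 9 ∣ m and 4 ∣ m. Any common multiple of 9 and 4 is a multiple of their lcm; here gcd(9, 4) = 1, so lcm(9, 4) = 9·4 = 36, so 36 ∣ m. Since 3 ∣ 36, it follows that 3 ∣ m.

The forward direction fails; the converse holds.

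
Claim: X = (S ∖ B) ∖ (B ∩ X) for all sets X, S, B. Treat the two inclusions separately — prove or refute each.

(⟹) This inclusion fails. Take X = {1}, S = ∅, B = ∅; then 1 ∈ X but 1 ∉ (S ∖ B) ∖ (B ∩ X).

(⟸) This inclusion fails. Take X = ∅, S = {1}, B = ∅; then 1 ∈ (S ∖ B) ∖ (B ∩ X) but 1 ∉ X.

Neither inclusion holds.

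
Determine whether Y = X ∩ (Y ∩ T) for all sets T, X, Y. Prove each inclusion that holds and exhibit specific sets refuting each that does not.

Only the reverse inclusion holds.

(⊆) This inclusion fails. Take T = ∅, X = ∅, Y = {1}; then 1 ∈ Y but 1 ∉ X ∩ (Y ∩ T).

(⊇) Let x ∈ X ∩ (Y ∩ T). Then x ∈ T ∩ X ∩ Y, from which x ∈ Y.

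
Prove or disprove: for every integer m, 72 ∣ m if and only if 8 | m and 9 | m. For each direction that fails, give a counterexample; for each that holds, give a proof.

(⟹) If 72 ∣ m, write m = 72q. Since 72 = 9·8, m = 8·(9q), so 8 ∣ m; and since 72 = 8·9, m = 9·(8q), so 9 ∣ m.

(⟸) Suppose 8 ∣ m and 9 ∣ m. Any common multiple of 8 and 9 is a multiple of their lcm; here gcd(8, 9) = 1, so lcm(8, 9) = 8·9 = 72, so 72 ∣ m.

The biconditional holds.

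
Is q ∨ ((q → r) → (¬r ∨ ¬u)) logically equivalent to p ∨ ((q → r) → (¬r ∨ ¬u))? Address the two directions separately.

(→) This fails. Under p = F, u = T, q = T, r = T, the left side is true but the right side is false.

(←) This fails. Under p = T, u = T, q = F, r = T, the left side is false but the right side is true.

Neither direction holds.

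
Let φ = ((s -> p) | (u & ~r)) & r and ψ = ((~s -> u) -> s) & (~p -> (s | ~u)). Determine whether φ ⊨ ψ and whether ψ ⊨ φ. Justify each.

Both directions fail.

(⟹) This fails. Under r = T, u = T, p = F, s = F, the left side is true but the right side is false.

(⟸) This fails. Under r = F, u = F, p = F, s = F, the left side is false but the right side is true.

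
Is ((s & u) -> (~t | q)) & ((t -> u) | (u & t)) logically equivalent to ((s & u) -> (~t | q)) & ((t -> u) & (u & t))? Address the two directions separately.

(⇒) fails; (⇐) holds.

Forward direction. This fails. Under q = F, s = F, t = F, u = F, the left side is true but the right side is false.

Converse. Assume the antecedent. If q is true, the antecedent forces (q = T, s = F, t = T, u = T) or (q = T, s = T, t = T, u = T), and the consequent holds there. If q is false, the antecedent forces (q = F, s = F, t = T, u = T), and the consequent holds there. Either way the consequent holds.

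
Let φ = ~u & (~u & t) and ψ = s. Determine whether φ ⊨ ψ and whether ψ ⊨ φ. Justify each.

(⇒) This fails. Under s = F, u = F, t = T, the left side is true but the right side is false.

(⇐) This fails. Under s = T, u = F, t = F, the left side is false but the right side is true.

Neither direction holds.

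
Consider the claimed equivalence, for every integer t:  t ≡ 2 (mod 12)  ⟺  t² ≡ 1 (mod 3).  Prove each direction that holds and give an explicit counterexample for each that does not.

(⟹) Suppose t ≡ 2 (mod 12). Then t² ≡ 2² = 4 (mod 12), and since 3 ∣ 12, also t² ≡ 1 (mod 3).

(⟸) This fails: take t = 1. Then 1² = 1 ≡ 1 (mod 3), yet 1 ≡ 1 (mod 12), not 2.

Only the forward direction holds.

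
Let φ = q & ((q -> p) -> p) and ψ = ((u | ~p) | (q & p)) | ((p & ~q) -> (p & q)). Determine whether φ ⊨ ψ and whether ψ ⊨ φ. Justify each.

(⇒) Assume the antecedent. If u is true, the consequent reduces to true regardless of the other variables. If u is false, the antecedent forces (u = F, q = T, p = F) or (u = F, q = T, p = T), and the consequent holds there. Either way the consequent holds.

(⇐) This fails. Under u = F, q = F, p = F, the left side is false but the right side is true.

Only the forward implication holds.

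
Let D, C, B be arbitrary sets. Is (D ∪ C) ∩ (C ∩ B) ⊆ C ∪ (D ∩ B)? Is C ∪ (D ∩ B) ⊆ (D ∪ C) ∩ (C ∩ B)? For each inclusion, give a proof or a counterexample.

Only the forward inclusion holds.

(⟹) Let x ∈ (D ∪ C) ∩ (C ∩ B). Then either x ∈ C ∩ B and x ∉ D; or x ∈ D ∩ C ∩ B. In each case x ∈ C ∪ (D ∩ B), so (D ∪ C) ∩ (C ∩ B) ⊆ C ∪ (D ∩ B).

(⟸) This inclusion fails. Take D = ∅, C = {1}, B = ∅; then 1 ∈ C ∪ (D ∩ B) but 1 ∉ (D ∪ C) ∩ (C ∩ B).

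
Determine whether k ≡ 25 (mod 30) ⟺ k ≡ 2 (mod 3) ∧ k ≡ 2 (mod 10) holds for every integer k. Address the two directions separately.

Neither implication holds.

(⇒) This fails: k = 25 gives 25 ≡ 25 (mod 30) but 25 ≡ 1 (mod 3), so the conjunction on the right does not hold.

(⇐) This fails: k = 2 satisfies both congruences on the right (2 ≡ 2 mod 3 and 2 ≡ 2 mod 10) yet 2 ≡ 2 (mod 30), not 25.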